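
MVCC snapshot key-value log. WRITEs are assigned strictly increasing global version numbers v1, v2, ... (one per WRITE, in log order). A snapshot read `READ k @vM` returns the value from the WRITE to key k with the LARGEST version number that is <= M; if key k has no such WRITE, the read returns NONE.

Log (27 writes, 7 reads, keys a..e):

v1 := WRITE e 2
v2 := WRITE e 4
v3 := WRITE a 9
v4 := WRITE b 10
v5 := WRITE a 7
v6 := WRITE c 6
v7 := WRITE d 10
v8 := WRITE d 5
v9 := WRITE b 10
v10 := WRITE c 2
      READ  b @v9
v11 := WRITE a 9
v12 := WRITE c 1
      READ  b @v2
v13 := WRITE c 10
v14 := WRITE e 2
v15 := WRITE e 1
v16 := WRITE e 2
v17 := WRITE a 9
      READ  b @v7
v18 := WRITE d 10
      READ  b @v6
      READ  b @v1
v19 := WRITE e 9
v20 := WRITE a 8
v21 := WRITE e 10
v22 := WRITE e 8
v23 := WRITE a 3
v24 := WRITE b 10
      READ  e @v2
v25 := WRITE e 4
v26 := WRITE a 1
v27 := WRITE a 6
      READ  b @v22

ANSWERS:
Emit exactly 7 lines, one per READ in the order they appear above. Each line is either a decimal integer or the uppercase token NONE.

v1: WRITE e=2  (e history now [(1, 2)])
v2: WRITE e=4  (e history now [(1, 2), (2, 4)])
v3: WRITE a=9  (a history now [(3, 9)])
v4: WRITE b=10  (b history now [(4, 10)])
v5: WRITE a=7  (a history now [(3, 9), (5, 7)])
v6: WRITE c=6  (c history now [(6, 6)])
v7: WRITE d=10  (d history now [(7, 10)])
v8: WRITE d=5  (d history now [(7, 10), (8, 5)])
v9: WRITE b=10  (b history now [(4, 10), (9, 10)])
v10: WRITE c=2  (c history now [(6, 6), (10, 2)])
READ b @v9: history=[(4, 10), (9, 10)] -> pick v9 -> 10
v11: WRITE a=9  (a history now [(3, 9), (5, 7), (11, 9)])
v12: WRITE c=1  (c history now [(6, 6), (10, 2), (12, 1)])
READ b @v2: history=[(4, 10), (9, 10)] -> no version <= 2 -> NONE
v13: WRITE c=10  (c history now [(6, 6), (10, 2), (12, 1), (13, 10)])
v14: WRITE e=2  (e history now [(1, 2), (2, 4), (14, 2)])
v15: WRITE e=1  (e history now [(1, 2), (2, 4), (14, 2), (15, 1)])
v16: WRITE e=2  (e history now [(1, 2), (2, 4), (14, 2), (15, 1), (16, 2)])
v17: WRITE a=9  (a history now [(3, 9), (5, 7), (11, 9), (17, 9)])
READ b @v7: history=[(4, 10), (9, 10)] -> pick v4 -> 10
v18: WRITE d=10  (d history now [(7, 10), (8, 5), (18, 10)])
READ b @v6: history=[(4, 10), (9, 10)] -> pick v4 -> 10
READ b @v1: history=[(4, 10), (9, 10)] -> no version <= 1 -> NONE
v19: WRITE e=9  (e history now [(1, 2), (2, 4), (14, 2), (15, 1), (16, 2), (19, 9)])
v20: WRITE a=8  (a history now [(3, 9), (5, 7), (11, 9), (17, 9), (20, 8)])
v21: WRITE e=10  (e history now [(1, 2), (2, 4), (14, 2), (15, 1), (16, 2), (19, 9), (21, 10)])
v22: WRITE e=8  (e history now [(1, 2), (2, 4), (14, 2), (15, 1), (16, 2), (19, 9), (21, 10), (22, 8)])
v23: WRITE a=3  (a history now [(3, 9), (5, 7), (11, 9), (17, 9), (20, 8), (23, 3)])
v24: WRITE b=10  (b history now [(4, 10), (9, 10), (24, 10)])
READ e @v2: history=[(1, 2), (2, 4), (14, 2), (15, 1), (16, 2), (19, 9), (21, 10), (22, 8)] -> pick v2 -> 4
v25: WRITE e=4  (e history now [(1, 2), (2, 4), (14, 2), (15, 1), (16, 2), (19, 9), (21, 10), (22, 8), (25, 4)])
v26: WRITE a=1  (a history now [(3, 9), (5, 7), (11, 9), (17, 9), (20, 8), (23, 3), (26, 1)])
v27: WRITE a=6  (a history now [(3, 9), (5, 7), (11, 9), (17, 9), (20, 8), (23, 3), (26, 1), (27, 6)])
READ b @v22: history=[(4, 10), (9, 10), (24, 10)] -> pick v9 -> 10

Answer: 10
NONE
10
10
NONE
4
10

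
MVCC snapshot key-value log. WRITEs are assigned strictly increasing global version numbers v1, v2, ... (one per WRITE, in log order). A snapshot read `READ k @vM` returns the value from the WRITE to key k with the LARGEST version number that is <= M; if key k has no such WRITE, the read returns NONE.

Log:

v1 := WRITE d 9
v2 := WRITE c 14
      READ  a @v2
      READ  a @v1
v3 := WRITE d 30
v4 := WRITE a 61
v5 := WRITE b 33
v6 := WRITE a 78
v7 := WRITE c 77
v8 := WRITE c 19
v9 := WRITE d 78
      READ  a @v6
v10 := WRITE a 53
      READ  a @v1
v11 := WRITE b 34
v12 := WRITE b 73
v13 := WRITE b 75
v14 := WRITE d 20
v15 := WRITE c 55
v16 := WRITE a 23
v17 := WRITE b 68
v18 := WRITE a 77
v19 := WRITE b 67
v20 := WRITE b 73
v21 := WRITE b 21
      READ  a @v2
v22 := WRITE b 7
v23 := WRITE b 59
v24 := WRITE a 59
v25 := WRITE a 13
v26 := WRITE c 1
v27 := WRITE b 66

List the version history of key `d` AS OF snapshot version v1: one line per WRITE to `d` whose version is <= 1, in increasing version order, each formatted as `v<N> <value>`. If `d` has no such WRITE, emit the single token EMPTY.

Scan writes for key=d with version <= 1:
  v1 WRITE d 9 -> keep
  v2 WRITE c 14 -> skip
  v3 WRITE d 30 -> drop (> snap)
  v4 WRITE a 61 -> skip
  v5 WRITE b 33 -> skip
  v6 WRITE a 78 -> skip
  v7 WRITE c 77 -> skip
  v8 WRITE c 19 -> skip
  v9 WRITE d 78 -> drop (> snap)
  v10 WRITE a 53 -> skip
  v11 WRITE b 34 -> skip
  v12 WRITE b 73 -> skip
  v13 WRITE b 75 -> skip
  v14 WRITE d 20 -> drop (> snap)
  v15 WRITE c 55 -> skip
  v16 WRITE a 23 -> skip
  v17 WRITE b 68 -> skip
  v18 WRITE a 77 -> skip
  v19 WRITE b 67 -> skip
  v20 WRITE b 73 -> skip
  v21 WRITE b 21 -> skip
  v22 WRITE b 7 -> skip
  v23 WRITE b 59 -> skip
  v24 WRITE a 59 -> skip
  v25 WRITE a 13 -> skip
  v26 WRITE c 1 -> skip
  v27 WRITE b 66 -> skip
Collected: [(1, 9)]

Answer: v1 9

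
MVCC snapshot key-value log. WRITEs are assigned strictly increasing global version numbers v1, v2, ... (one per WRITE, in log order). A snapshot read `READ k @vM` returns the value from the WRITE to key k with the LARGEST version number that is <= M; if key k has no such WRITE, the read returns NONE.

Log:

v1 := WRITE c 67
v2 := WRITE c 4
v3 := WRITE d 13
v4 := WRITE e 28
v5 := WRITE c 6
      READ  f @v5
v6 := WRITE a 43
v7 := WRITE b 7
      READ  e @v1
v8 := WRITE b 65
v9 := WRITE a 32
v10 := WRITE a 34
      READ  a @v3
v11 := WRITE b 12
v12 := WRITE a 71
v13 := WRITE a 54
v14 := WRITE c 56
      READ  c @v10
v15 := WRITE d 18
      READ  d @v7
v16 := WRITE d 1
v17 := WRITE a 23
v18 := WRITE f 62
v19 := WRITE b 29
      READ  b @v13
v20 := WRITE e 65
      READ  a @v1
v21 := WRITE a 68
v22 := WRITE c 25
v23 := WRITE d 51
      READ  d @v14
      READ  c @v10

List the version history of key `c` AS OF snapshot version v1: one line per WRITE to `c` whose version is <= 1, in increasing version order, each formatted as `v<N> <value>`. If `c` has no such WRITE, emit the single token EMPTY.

Answer: v1 67

Derivation:
Scan writes for key=c with version <= 1:
  v1 WRITE c 67 -> keep
  v2 WRITE c 4 -> drop (> snap)
  v3 WRITE d 13 -> skip
  v4 WRITE e 28 -> skip
  v5 WRITE c 6 -> drop (> snap)
  v6 WRITE a 43 -> skip
  v7 WRITE b 7 -> skip
  v8 WRITE b 65 -> skip
  v9 WRITE a 32 -> skip
  v10 WRITE a 34 -> skip
  v11 WRITE b 12 -> skip
  v12 WRITE a 71 -> skip
  v13 WRITE a 54 -> skip
  v14 WRITE c 56 -> drop (> snap)
  v15 WRITE d 18 -> skip
  v16 WRITE d 1 -> skip
  v17 WRITE a 23 -> skip
  v18 WRITE f 62 -> skip
  v19 WRITE b 29 -> skip
  v20 WRITE e 65 -> skip
  v21 WRITE a 68 -> skip
  v22 WRITE c 25 -> drop (> snap)
  v23 WRITE d 51 -> skip
Collected: [(1, 67)]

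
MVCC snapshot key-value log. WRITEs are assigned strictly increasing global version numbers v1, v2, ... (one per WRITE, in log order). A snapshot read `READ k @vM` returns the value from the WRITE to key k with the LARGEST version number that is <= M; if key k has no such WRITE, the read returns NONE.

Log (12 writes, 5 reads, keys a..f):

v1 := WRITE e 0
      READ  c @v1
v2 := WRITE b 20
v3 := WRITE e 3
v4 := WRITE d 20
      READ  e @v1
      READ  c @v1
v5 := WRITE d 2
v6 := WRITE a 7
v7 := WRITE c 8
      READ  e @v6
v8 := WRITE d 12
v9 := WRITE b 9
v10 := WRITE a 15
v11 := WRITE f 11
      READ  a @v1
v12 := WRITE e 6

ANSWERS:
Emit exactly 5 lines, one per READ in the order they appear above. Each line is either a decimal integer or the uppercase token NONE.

Answer: NONE
0
NONE
3
NONE

Derivation:
v1: WRITE e=0  (e history now [(1, 0)])
READ c @v1: history=[] -> no version <= 1 -> NONE
v2: WRITE b=20  (b history now [(2, 20)])
v3: WRITE e=3  (e history now [(1, 0), (3, 3)])
v4: WRITE d=20  (d history now [(4, 20)])
READ e @v1: history=[(1, 0), (3, 3)] -> pick v1 -> 0
READ c @v1: history=[] -> no version <= 1 -> NONE
v5: WRITE d=2  (d history now [(4, 20), (5, 2)])
v6: WRITE a=7  (a history now [(6, 7)])
v7: WRITE c=8  (c history now [(7, 8)])
READ e @v6: history=[(1, 0), (3, 3)] -> pick v3 -> 3
v8: WRITE d=12  (d history now [(4, 20), (5, 2), (8, 12)])
v9: WRITE b=9  (b history now [(2, 20), (9, 9)])
v10: WRITE a=15  (a history now [(6, 7), (10, 15)])
v11: WRITE f=11  (f history now [(11, 11)])
READ a @v1: history=[(6, 7), (10, 15)] -> no version <= 1 -> NONE
v12: WRITE e=6  (e history now [(1, 0), (3, 3), (12, 6)])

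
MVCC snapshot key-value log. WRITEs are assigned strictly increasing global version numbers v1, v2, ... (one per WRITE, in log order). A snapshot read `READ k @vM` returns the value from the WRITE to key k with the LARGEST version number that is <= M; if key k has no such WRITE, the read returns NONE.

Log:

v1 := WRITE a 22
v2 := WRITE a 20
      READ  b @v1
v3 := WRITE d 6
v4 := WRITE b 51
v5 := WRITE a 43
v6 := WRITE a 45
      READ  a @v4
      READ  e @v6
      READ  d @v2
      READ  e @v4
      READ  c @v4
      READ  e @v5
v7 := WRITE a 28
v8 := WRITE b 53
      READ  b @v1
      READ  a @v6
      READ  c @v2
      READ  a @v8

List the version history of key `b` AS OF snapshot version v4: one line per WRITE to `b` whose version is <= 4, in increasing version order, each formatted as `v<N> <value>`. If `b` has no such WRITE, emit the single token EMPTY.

Answer: v4 51

Derivation:
Scan writes for key=b with version <= 4:
  v1 WRITE a 22 -> skip
  v2 WRITE a 20 -> skip
  v3 WRITE d 6 -> skip
  v4 WRITE b 51 -> keep
  v5 WRITE a 43 -> skip
  v6 WRITE a 45 -> skip
  v7 WRITE a 28 -> skip
  v8 WRITE b 53 -> drop (> snap)
Collected: [(4, 51)]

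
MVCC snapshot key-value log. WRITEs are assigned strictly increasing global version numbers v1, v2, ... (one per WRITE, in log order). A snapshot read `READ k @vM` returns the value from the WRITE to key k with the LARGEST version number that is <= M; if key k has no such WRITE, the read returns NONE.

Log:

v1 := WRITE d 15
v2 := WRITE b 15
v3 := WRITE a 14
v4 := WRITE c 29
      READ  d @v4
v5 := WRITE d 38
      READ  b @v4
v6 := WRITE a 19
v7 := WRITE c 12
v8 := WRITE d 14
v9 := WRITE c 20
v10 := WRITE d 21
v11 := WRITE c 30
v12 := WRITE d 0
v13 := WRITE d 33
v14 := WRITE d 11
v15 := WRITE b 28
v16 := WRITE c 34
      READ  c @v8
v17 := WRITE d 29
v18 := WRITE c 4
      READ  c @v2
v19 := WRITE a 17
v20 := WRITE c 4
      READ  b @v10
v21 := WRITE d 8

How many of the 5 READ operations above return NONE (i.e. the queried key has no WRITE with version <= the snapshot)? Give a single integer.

Answer: 1

Derivation:
v1: WRITE d=15  (d history now [(1, 15)])
v2: WRITE b=15  (b history now [(2, 15)])
v3: WRITE a=14  (a history now [(3, 14)])
v4: WRITE c=29  (c history now [(4, 29)])
READ d @v4: history=[(1, 15)] -> pick v1 -> 15
v5: WRITE d=38  (d history now [(1, 15), (5, 38)])
READ b @v4: history=[(2, 15)] -> pick v2 -> 15
v6: WRITE a=19  (a history now [(3, 14), (6, 19)])
v7: WRITE c=12  (c history now [(4, 29), (7, 12)])
v8: WRITE d=14  (d history now [(1, 15), (5, 38), (8, 14)])
v9: WRITE c=20  (c history now [(4, 29), (7, 12), (9, 20)])
v10: WRITE d=21  (d history now [(1, 15), (5, 38), (8, 14), (10, 21)])
v11: WRITE c=30  (c history now [(4, 29), (7, 12), (9, 20), (11, 30)])
v12: WRITE d=0  (d history now [(1, 15), (5, 38), (8, 14), (10, 21), (12, 0)])
v13: WRITE d=33  (d history now [(1, 15), (5, 38), (8, 14), (10, 21), (12, 0), (13, 33)])
v14: WRITE d=11  (d history now [(1, 15), (5, 38), (8, 14), (10, 21), (12, 0), (13, 33), (14, 11)])
v15: WRITE b=28  (b history now [(2, 15), (15, 28)])
v16: WRITE c=34  (c history now [(4, 29), (7, 12), (9, 20), (11, 30), (16, 34)])
READ c @v8: history=[(4, 29), (7, 12), (9, 20), (11, 30), (16, 34)] -> pick v7 -> 12
v17: WRITE d=29  (d history now [(1, 15), (5, 38), (8, 14), (10, 21), (12, 0), (13, 33), (14, 11), (17, 29)])
v18: WRITE c=4  (c history now [(4, 29), (7, 12), (9, 20), (11, 30), (16, 34), (18, 4)])
READ c @v2: history=[(4, 29), (7, 12), (9, 20), (11, 30), (16, 34), (18, 4)] -> no version <= 2 -> NONE
v19: WRITE a=17  (a history now [(3, 14), (6, 19), (19, 17)])
v20: WRITE c=4  (c history now [(4, 29), (7, 12), (9, 20), (11, 30), (16, 34), (18, 4), (20, 4)])
READ b @v10: history=[(2, 15), (15, 28)] -> pick v2 -> 15
v21: WRITE d=8  (d history now [(1, 15), (5, 38), (8, 14), (10, 21), (12, 0), (13, 33), (14, 11), (17, 29), (21, 8)])
Read results in order: ['15', '15', '12', 'NONE', '15']
NONE count = 1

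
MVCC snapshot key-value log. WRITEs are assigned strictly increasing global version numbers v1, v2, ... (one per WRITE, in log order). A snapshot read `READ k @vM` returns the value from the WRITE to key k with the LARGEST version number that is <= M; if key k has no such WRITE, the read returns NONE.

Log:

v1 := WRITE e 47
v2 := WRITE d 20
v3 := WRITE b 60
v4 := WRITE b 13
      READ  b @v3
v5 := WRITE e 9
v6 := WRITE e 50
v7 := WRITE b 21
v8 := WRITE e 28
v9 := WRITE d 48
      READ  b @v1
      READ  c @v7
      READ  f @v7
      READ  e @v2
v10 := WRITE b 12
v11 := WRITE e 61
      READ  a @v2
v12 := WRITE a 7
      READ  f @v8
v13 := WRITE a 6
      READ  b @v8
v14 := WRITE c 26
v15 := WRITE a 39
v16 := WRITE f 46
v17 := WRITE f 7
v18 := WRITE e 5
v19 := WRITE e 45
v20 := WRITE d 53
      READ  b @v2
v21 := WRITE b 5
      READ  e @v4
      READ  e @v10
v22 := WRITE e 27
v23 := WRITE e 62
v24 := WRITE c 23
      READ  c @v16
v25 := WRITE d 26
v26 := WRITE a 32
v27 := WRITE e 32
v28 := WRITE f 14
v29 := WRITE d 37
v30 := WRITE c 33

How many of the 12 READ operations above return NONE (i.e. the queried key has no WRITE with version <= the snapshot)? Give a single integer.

v1: WRITE e=47  (e history now [(1, 47)])
v2: WRITE d=20  (d history now [(2, 20)])
v3: WRITE b=60  (b history now [(3, 60)])
v4: WRITE b=13  (b history now [(3, 60), (4, 13)])
READ b @v3: history=[(3, 60), (4, 13)] -> pick v3 -> 60
v5: WRITE e=9  (e history now [(1, 47), (5, 9)])
v6: WRITE e=50  (e history now [(1, 47), (5, 9), (6, 50)])
v7: WRITE b=21  (b history now [(3, 60), (4, 13), (7, 21)])
v8: WRITE e=28  (e history now [(1, 47), (5, 9), (6, 50), (8, 28)])
v9: WRITE d=48  (d history now [(2, 20), (9, 48)])
READ b @v1: history=[(3, 60), (4, 13), (7, 21)] -> no version <= 1 -> NONE
READ c @v7: history=[] -> no version <= 7 -> NONE
READ f @v7: history=[] -> no version <= 7 -> NONE
READ e @v2: history=[(1, 47), (5, 9), (6, 50), (8, 28)] -> pick v1 -> 47
v10: WRITE b=12  (b history now [(3, 60), (4, 13), (7, 21), (10, 12)])
v11: WRITE e=61  (e history now [(1, 47), (5, 9), (6, 50), (8, 28), (11, 61)])
READ a @v2: history=[] -> no version <= 2 -> NONE
v12: WRITE a=7  (a history now [(12, 7)])
READ f @v8: history=[] -> no version <= 8 -> NONE
v13: WRITE a=6  (a history now [(12, 7), (13, 6)])
READ b @v8: history=[(3, 60), (4, 13), (7, 21), (10, 12)] -> pick v7 -> 21
v14: WRITE c=26  (c history now [(14, 26)])
v15: WRITE a=39  (a history now [(12, 7), (13, 6), (15, 39)])
v16: WRITE f=46  (f history now [(16, 46)])
v17: WRITE f=7  (f history now [(16, 46), (17, 7)])
v18: WRITE e=5  (e history now [(1, 47), (5, 9), (6, 50), (8, 28), (11, 61), (18, 5)])
v19: WRITE e=45  (e history now [(1, 47), (5, 9), (6, 50), (8, 28), (11, 61), (18, 5), (19, 45)])
v20: WRITE d=53  (d history now [(2, 20), (9, 48), (20, 53)])
READ b @v2: history=[(3, 60), (4, 13), (7, 21), (10, 12)] -> no version <= 2 -> NONE
v21: WRITE b=5  (b history now [(3, 60), (4, 13), (7, 21), (10, 12), (21, 5)])
READ e @v4: history=[(1, 47), (5, 9), (6, 50), (8, 28), (11, 61), (18, 5), (19, 45)] -> pick v1 -> 47
READ e @v10: history=[(1, 47), (5, 9), (6, 50), (8, 28), (11, 61), (18, 5), (19, 45)] -> pick v8 -> 28
v22: WRITE e=27  (e history now [(1, 47), (5, 9), (6, 50), (8, 28), (11, 61), (18, 5), (19, 45), (22, 27)])
v23: WRITE e=62  (e history now [(1, 47), (5, 9), (6, 50), (8, 28), (11, 61), (18, 5), (19, 45), (22, 27), (23, 62)])
v24: WRITE c=23  (c history now [(14, 26), (24, 23)])
READ c @v16: history=[(14, 26), (24, 23)] -> pick v14 -> 26
v25: WRITE d=26  (d history now [(2, 20), (9, 48), (20, 53), (25, 26)])
v26: WRITE a=32  (a history now [(12, 7), (13, 6), (15, 39), (26, 32)])
v27: WRITE e=32  (e history now [(1, 47), (5, 9), (6, 50), (8, 28), (11, 61), (18, 5), (19, 45), (22, 27), (23, 62), (27, 32)])
v28: WRITE f=14  (f history now [(16, 46), (17, 7), (28, 14)])
v29: WRITE d=37  (d history now [(2, 20), (9, 48), (20, 53), (25, 26), (29, 37)])
v30: WRITE c=33  (c history now [(14, 26), (24, 23), (30, 33)])
Read results in order: ['60', 'NONE', 'NONE', 'NONE', '47', 'NONE', 'NONE', '21', 'NONE', '47', '28', '26']
NONE count = 6

Answer: 6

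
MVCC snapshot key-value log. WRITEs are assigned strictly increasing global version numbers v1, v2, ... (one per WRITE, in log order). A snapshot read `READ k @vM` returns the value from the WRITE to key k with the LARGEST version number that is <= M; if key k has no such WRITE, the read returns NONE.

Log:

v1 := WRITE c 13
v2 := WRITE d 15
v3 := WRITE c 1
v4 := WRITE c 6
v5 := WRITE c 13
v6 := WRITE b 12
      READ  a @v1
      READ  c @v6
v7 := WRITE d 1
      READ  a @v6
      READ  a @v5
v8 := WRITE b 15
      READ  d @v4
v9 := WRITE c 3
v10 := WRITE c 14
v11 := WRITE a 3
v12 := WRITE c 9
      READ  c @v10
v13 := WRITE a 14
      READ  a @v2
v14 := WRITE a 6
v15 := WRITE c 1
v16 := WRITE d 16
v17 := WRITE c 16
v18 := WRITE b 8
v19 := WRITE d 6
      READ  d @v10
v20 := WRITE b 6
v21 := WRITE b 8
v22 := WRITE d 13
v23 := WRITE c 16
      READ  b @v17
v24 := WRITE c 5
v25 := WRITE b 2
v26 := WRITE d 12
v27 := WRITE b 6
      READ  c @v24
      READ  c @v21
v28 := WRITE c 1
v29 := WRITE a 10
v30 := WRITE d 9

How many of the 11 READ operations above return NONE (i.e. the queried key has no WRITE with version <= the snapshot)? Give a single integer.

Answer: 4

Derivation:
v1: WRITE c=13  (c history now [(1, 13)])
v2: WRITE d=15  (d history now [(2, 15)])
v3: WRITE c=1  (c history now [(1, 13), (3, 1)])
v4: WRITE c=6  (c history now [(1, 13), (3, 1), (4, 6)])
v5: WRITE c=13  (c history now [(1, 13), (3, 1), (4, 6), (5, 13)])
v6: WRITE b=12  (b history now [(6, 12)])
READ a @v1: history=[] -> no version <= 1 -> NONE
READ c @v6: history=[(1, 13), (3, 1), (4, 6), (5, 13)] -> pick v5 -> 13
v7: WRITE d=1  (d history now [(2, 15), (7, 1)])
READ a @v6: history=[] -> no version <= 6 -> NONE
READ a @v5: history=[] -> no version <= 5 -> NONE
v8: WRITE b=15  (b history now [(6, 12), (8, 15)])
READ d @v4: history=[(2, 15), (7, 1)] -> pick v2 -> 15
v9: WRITE c=3  (c history now [(1, 13), (3, 1), (4, 6), (5, 13), (9, 3)])
v10: WRITE c=14  (c history now [(1, 13), (3, 1), (4, 6), (5, 13), (9, 3), (10, 14)])
v11: WRITE a=3  (a history now [(11, 3)])
v12: WRITE c=9  (c history now [(1, 13), (3, 1), (4, 6), (5, 13), (9, 3), (10, 14), (12, 9)])
READ c @v10: history=[(1, 13), (3, 1), (4, 6), (5, 13), (9, 3), (10, 14), (12, 9)] -> pick v10 -> 14
v13: WRITE a=14  (a history now [(11, 3), (13, 14)])
READ a @v2: history=[(11, 3), (13, 14)] -> no version <= 2 -> NONE
v14: WRITE a=6  (a history now [(11, 3), (13, 14), (14, 6)])
v15: WRITE c=1  (c history now [(1, 13), (3, 1), (4, 6), (5, 13), (9, 3), (10, 14), (12, 9), (15, 1)])
v16: WRITE d=16  (d history now [(2, 15), (7, 1), (16, 16)])
v17: WRITE c=16  (c history now [(1, 13), (3, 1), (4, 6), (5, 13), (9, 3), (10, 14), (12, 9), (15, 1), (17, 16)])
v18: WRITE b=8  (b history now [(6, 12), (8, 15), (18, 8)])
v19: WRITE d=6  (d history now [(2, 15), (7, 1), (16, 16), (19, 6)])
READ d @v10: history=[(2, 15), (7, 1), (16, 16), (19, 6)] -> pick v7 -> 1
v20: WRITE b=6  (b history now [(6, 12), (8, 15), (18, 8), (20, 6)])
v21: WRITE b=8  (b history now [(6, 12), (8, 15), (18, 8), (20, 6), (21, 8)])
v22: WRITE d=13  (d history now [(2, 15), (7, 1), (16, 16), (19, 6), (22, 13)])
v23: WRITE c=16  (c history now [(1, 13), (3, 1), (4, 6), (5, 13), (9, 3), (10, 14), (12, 9), (15, 1), (17, 16), (23, 16)])
READ b @v17: history=[(6, 12), (8, 15), (18, 8), (20, 6), (21, 8)] -> pick v8 -> 15
v24: WRITE c=5  (c history now [(1, 13), (3, 1), (4, 6), (5, 13), (9, 3), (10, 14), (12, 9), (15, 1), (17, 16), (23, 16), (24, 5)])
v25: WRITE b=2  (b history now [(6, 12), (8, 15), (18, 8), (20, 6), (21, 8), (25, 2)])
v26: WRITE d=12  (d history now [(2, 15), (7, 1), (16, 16), (19, 6), (22, 13), (26, 12)])
v27: WRITE b=6  (b history now [(6, 12), (8, 15), (18, 8), (20, 6), (21, 8), (25, 2), (27, 6)])
READ c @v24: history=[(1, 13), (3, 1), (4, 6), (5, 13), (9, 3), (10, 14), (12, 9), (15, 1), (17, 16), (23, 16), (24, 5)] -> pick v24 -> 5
READ c @v21: history=[(1, 13), (3, 1), (4, 6), (5, 13), (9, 3), (10, 14), (12, 9), (15, 1), (17, 16), (23, 16), (24, 5)] -> pick v17 -> 16
v28: WRITE c=1  (c history now [(1, 13), (3, 1), (4, 6), (5, 13), (9, 3), (10, 14), (12, 9), (15, 1), (17, 16), (23, 16), (24, 5), (28, 1)])
v29: WRITE a=10  (a history now [(11, 3), (13, 14), (14, 6), (29, 10)])
v30: WRITE d=9  (d history now [(2, 15), (7, 1), (16, 16), (19, 6), (22, 13), (26, 12), (30, 9)])
Read results in order: ['NONE', '13', 'NONE', 'NONE', '15', '14', 'NONE', '1', '15', '5', '16']
NONE count = 4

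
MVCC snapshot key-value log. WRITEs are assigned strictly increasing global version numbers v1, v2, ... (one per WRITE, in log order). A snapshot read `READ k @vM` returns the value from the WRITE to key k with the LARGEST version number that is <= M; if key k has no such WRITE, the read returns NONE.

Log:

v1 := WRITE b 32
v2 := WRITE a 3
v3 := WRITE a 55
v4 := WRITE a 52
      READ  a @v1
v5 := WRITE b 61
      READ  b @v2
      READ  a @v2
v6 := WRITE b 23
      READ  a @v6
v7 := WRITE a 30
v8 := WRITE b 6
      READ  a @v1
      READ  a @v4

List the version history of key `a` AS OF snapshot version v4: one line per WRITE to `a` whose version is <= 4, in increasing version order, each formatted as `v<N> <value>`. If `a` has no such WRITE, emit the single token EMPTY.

Answer: v2 3
v3 55
v4 52

Derivation:
Scan writes for key=a with version <= 4:
  v1 WRITE b 32 -> skip
  v2 WRITE a 3 -> keep
  v3 WRITE a 55 -> keep
  v4 WRITE a 52 -> keep
  v5 WRITE b 61 -> skip
  v6 WRITE b 23 -> skip
  v7 WRITE a 30 -> drop (> snap)
  v8 WRITE b 6 -> skip
Collected: [(2, 3), (3, 55), (4, 52)]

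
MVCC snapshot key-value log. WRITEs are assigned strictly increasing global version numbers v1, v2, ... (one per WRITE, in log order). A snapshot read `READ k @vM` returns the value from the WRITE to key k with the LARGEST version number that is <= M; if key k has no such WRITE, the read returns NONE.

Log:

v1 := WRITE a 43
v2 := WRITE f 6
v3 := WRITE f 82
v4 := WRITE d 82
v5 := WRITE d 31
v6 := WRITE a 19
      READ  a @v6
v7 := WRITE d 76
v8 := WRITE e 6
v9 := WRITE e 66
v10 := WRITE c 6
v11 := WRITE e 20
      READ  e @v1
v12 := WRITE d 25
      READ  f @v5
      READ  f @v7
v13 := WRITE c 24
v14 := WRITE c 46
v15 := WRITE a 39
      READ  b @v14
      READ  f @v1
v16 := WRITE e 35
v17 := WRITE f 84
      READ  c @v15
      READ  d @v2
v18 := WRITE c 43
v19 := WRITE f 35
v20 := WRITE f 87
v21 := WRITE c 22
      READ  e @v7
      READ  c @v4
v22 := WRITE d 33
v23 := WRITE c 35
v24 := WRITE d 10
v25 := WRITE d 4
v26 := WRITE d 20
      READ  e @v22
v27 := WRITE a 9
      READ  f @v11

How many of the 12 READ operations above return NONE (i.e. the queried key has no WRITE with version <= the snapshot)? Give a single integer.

Answer: 6

Derivation:
v1: WRITE a=43  (a history now [(1, 43)])
v2: WRITE f=6  (f history now [(2, 6)])
v3: WRITE f=82  (f history now [(2, 6), (3, 82)])
v4: WRITE d=82  (d history now [(4, 82)])
v5: WRITE d=31  (d history now [(4, 82), (5, 31)])
v6: WRITE a=19  (a history now [(1, 43), (6, 19)])
READ a @v6: history=[(1, 43), (6, 19)] -> pick v6 -> 19
v7: WRITE d=76  (d history now [(4, 82), (5, 31), (7, 76)])
v8: WRITE e=6  (e history now [(8, 6)])
v9: WRITE e=66  (e history now [(8, 6), (9, 66)])
v10: WRITE c=6  (c history now [(10, 6)])
v11: WRITE e=20  (e history now [(8, 6), (9, 66), (11, 20)])
READ e @v1: history=[(8, 6), (9, 66), (11, 20)] -> no version <= 1 -> NONE
v12: WRITE d=25  (d history now [(4, 82), (5, 31), (7, 76), (12, 25)])
READ f @v5: history=[(2, 6), (3, 82)] -> pick v3 -> 82
READ f @v7: history=[(2, 6), (3, 82)] -> pick v3 -> 82
v13: WRITE c=24  (c history now [(10, 6), (13, 24)])
v14: WRITE c=46  (c history now [(10, 6), (13, 24), (14, 46)])
v15: WRITE a=39  (a history now [(1, 43), (6, 19), (15, 39)])
READ b @v14: history=[] -> no version <= 14 -> NONE
READ f @v1: history=[(2, 6), (3, 82)] -> no version <= 1 -> NONE
v16: WRITE e=35  (e history now [(8, 6), (9, 66), (11, 20), (16, 35)])
v17: WRITE f=84  (f history now [(2, 6), (3, 82), (17, 84)])
READ c @v15: history=[(10, 6), (13, 24), (14, 46)] -> pick v14 -> 46
READ d @v2: history=[(4, 82), (5, 31), (7, 76), (12, 25)] -> no version <= 2 -> NONE
v18: WRITE c=43  (c history now [(10, 6), (13, 24), (14, 46), (18, 43)])
v19: WRITE f=35  (f history now [(2, 6), (3, 82), (17, 84), (19, 35)])
v20: WRITE f=87  (f history now [(2, 6), (3, 82), (17, 84), (19, 35), (20, 87)])
v21: WRITE c=22  (c history now [(10, 6), (13, 24), (14, 46), (18, 43), (21, 22)])
READ e @v7: history=[(8, 6), (9, 66), (11, 20), (16, 35)] -> no version <= 7 -> NONE
READ c @v4: history=[(10, 6), (13, 24), (14, 46), (18, 43), (21, 22)] -> no version <= 4 -> NONE
v22: WRITE d=33  (d history now [(4, 82), (5, 31), (7, 76), (12, 25), (22, 33)])
v23: WRITE c=35  (c history now [(10, 6), (13, 24), (14, 46), (18, 43), (21, 22), (23, 35)])
v24: WRITE d=10  (d history now [(4, 82), (5, 31), (7, 76), (12, 25), (22, 33), (24, 10)])
v25: WRITE d=4  (d history now [(4, 82), (5, 31), (7, 76), (12, 25), (22, 33), (24, 10), (25, 4)])
v26: WRITE d=20  (d history now [(4, 82), (5, 31), (7, 76), (12, 25), (22, 33), (24, 10), (25, 4), (26, 20)])
READ e @v22: history=[(8, 6), (9, 66), (11, 20), (16, 35)] -> pick v16 -> 35
v27: WRITE a=9  (a history now [(1, 43), (6, 19), (15, 39), (27, 9)])
READ f @v11: history=[(2, 6), (3, 82), (17, 84), (19, 35), (20, 87)] -> pick v3 -> 82
Read results in order: ['19', 'NONE', '82', '82', 'NONE', 'NONE', '46', 'NONE', 'NONE', 'NONE', '35', '82']
NONE count = 6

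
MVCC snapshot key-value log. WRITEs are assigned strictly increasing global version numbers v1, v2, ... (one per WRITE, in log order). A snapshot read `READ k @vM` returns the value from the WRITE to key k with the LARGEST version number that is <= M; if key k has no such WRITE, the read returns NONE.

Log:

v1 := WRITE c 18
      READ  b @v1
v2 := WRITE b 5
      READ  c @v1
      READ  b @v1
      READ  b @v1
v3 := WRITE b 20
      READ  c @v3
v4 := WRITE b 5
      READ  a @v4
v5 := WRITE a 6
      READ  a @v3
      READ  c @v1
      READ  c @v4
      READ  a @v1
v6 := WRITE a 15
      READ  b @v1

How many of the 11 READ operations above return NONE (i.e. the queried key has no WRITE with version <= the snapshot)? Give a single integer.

Answer: 7

Derivation:
v1: WRITE c=18  (c history now [(1, 18)])
READ b @v1: history=[] -> no version <= 1 -> NONE
v2: WRITE b=5  (b history now [(2, 5)])
READ c @v1: history=[(1, 18)] -> pick v1 -> 18
READ b @v1: history=[(2, 5)] -> no version <= 1 -> NONE
READ b @v1: history=[(2, 5)] -> no version <= 1 -> NONE
v3: WRITE b=20  (b history now [(2, 5), (3, 20)])
READ c @v3: history=[(1, 18)] -> pick v1 -> 18
v4: WRITE b=5  (b history now [(2, 5), (3, 20), (4, 5)])
READ a @v4: history=[] -> no version <= 4 -> NONE
v5: WRITE a=6  (a history now [(5, 6)])
READ a @v3: history=[(5, 6)] -> no version <= 3 -> NONE
READ c @v1: history=[(1, 18)] -> pick v1 -> 18
READ c @v4: history=[(1, 18)] -> pick v1 -> 18
READ a @v1: history=[(5, 6)] -> no version <= 1 -> NONE
v6: WRITE a=15  (a history now [(5, 6), (6, 15)])
READ b @v1: history=[(2, 5), (3, 20), (4, 5)] -> no version <= 1 -> NONE
Read results in order: ['NONE', '18', 'NONE', 'NONE', '18', 'NONE', 'NONE', '18', '18', 'NONE', 'NONE']
NONE count = 7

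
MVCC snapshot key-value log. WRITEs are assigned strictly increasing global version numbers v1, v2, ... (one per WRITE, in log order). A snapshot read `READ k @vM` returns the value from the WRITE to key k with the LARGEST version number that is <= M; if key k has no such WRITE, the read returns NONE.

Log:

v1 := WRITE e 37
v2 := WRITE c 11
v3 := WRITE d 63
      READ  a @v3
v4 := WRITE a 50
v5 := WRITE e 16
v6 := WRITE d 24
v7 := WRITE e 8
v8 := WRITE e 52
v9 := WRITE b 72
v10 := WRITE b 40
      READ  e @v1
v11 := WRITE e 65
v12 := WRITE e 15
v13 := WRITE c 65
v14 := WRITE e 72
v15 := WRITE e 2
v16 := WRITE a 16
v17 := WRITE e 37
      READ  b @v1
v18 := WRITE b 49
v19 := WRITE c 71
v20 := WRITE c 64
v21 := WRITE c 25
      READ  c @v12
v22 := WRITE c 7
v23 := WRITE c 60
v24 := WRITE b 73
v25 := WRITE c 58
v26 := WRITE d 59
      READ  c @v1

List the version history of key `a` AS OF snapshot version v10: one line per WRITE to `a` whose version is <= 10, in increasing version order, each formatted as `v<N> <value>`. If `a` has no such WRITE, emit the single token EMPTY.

Answer: v4 50

Derivation:
Scan writes for key=a with version <= 10:
  v1 WRITE e 37 -> skip
  v2 WRITE c 11 -> skip
  v3 WRITE d 63 -> skip
  v4 WRITE a 50 -> keep
  v5 WRITE e 16 -> skip
  v6 WRITE d 24 -> skip
  v7 WRITE e 8 -> skip
  v8 WRITE e 52 -> skip
  v9 WRITE b 72 -> skip
  v10 WRITE b 40 -> skip
  v11 WRITE e 65 -> skip
  v12 WRITE e 15 -> skip
  v13 WRITE c 65 -> skip
  v14 WRITE e 72 -> skip
  v15 WRITE e 2 -> skip
  v16 WRITE a 16 -> drop (> snap)
  v17 WRITE e 37 -> skip
  v18 WRITE b 49 -> skip
  v19 WRITE c 71 -> skip
  v20 WRITE c 64 -> skip
  v21 WRITE c 25 -> skip
  v22 WRITE c 7 -> skip
  v23 WRITE c 60 -> skip
  v24 WRITE b 73 -> skip
  v25 WRITE c 58 -> skip
  v26 WRITE d 59 -> skip
Collected: [(4, 50)]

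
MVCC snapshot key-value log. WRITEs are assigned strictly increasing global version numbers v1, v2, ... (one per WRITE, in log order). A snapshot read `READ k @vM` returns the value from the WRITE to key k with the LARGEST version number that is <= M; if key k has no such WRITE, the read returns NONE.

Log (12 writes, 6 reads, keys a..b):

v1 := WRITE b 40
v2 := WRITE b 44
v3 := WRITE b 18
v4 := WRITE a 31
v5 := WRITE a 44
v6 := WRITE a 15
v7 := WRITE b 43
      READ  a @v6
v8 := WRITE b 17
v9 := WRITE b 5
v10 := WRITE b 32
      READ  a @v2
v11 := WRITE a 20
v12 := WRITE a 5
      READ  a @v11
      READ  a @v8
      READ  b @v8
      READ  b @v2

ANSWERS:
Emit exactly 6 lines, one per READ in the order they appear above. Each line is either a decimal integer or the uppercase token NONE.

Answer: 15
NONE
20
15
17
44

Derivation:
v1: WRITE b=40  (b history now [(1, 40)])
v2: WRITE b=44  (b history now [(1, 40), (2, 44)])
v3: WRITE b=18  (b history now [(1, 40), (2, 44), (3, 18)])
v4: WRITE a=31  (a history now [(4, 31)])
v5: WRITE a=44  (a history now [(4, 31), (5, 44)])
v6: WRITE a=15  (a history now [(4, 31), (5, 44), (6, 15)])
v7: WRITE b=43  (b history now [(1, 40), (2, 44), (3, 18), (7, 43)])
READ a @v6: history=[(4, 31), (5, 44), (6, 15)] -> pick v6 -> 15
v8: WRITE b=17  (b history now [(1, 40), (2, 44), (3, 18), (7, 43), (8, 17)])
v9: WRITE b=5  (b history now [(1, 40), (2, 44), (3, 18), (7, 43), (8, 17), (9, 5)])
v10: WRITE b=32  (b history now [(1, 40), (2, 44), (3, 18), (7, 43), (8, 17), (9, 5), (10, 32)])
READ a @v2: history=[(4, 31), (5, 44), (6, 15)] -> no version <= 2 -> NONE
v11: WRITE a=20  (a history now [(4, 31), (5, 44), (6, 15), (11, 20)])
v12: WRITE a=5  (a history now [(4, 31), (5, 44), (6, 15), (11, 20), (12, 5)])
READ a @v11: history=[(4, 31), (5, 44), (6, 15), (11, 20), (12, 5)] -> pick v11 -> 20
READ a @v8: history=[(4, 31), (5, 44), (6, 15), (11, 20), (12, 5)] -> pick v6 -> 15
READ b @v8: history=[(1, 40), (2, 44), (3, 18), (7, 43), (8, 17), (9, 5), (10, 32)] -> pick v8 -> 17
READ b @v2: history=[(1, 40), (2, 44), (3, 18), (7, 43), (8, 17), (9, 5), (10, 32)] -> pick v2 -> 44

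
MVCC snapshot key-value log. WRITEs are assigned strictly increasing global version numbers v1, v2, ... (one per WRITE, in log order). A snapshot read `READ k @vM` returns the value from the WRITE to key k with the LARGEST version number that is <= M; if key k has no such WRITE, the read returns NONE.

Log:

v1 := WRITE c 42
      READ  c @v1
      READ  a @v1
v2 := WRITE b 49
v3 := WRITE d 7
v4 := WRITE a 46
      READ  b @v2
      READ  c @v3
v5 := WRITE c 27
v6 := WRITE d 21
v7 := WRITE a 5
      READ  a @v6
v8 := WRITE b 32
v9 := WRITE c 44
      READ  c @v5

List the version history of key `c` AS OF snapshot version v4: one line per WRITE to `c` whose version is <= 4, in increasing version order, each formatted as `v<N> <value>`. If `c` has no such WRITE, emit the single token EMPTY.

Scan writes for key=c with version <= 4:
  v1 WRITE c 42 -> keep
  v2 WRITE b 49 -> skip
  v3 WRITE d 7 -> skip
  v4 WRITE a 46 -> skip
  v5 WRITE c 27 -> drop (> snap)
  v6 WRITE d 21 -> skip
  v7 WRITE a 5 -> skip
  v8 WRITE b 32 -> skip
  v9 WRITE c 44 -> drop (> snap)
Collected: [(1, 42)]

Answer: v1 42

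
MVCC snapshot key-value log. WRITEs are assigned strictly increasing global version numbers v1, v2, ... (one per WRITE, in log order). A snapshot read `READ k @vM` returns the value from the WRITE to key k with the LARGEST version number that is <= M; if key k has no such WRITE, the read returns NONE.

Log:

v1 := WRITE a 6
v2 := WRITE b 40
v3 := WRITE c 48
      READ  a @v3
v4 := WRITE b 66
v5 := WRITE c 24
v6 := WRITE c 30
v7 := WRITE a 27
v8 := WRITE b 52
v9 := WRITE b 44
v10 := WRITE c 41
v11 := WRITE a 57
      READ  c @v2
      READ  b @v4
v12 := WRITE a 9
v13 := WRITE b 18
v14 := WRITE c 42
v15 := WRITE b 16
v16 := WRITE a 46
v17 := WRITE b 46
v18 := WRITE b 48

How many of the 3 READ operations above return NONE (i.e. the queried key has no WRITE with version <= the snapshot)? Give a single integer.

Answer: 1

Derivation:
v1: WRITE a=6  (a history now [(1, 6)])
v2: WRITE b=40  (b history now [(2, 40)])
v3: WRITE c=48  (c history now [(3, 48)])
READ a @v3: history=[(1, 6)] -> pick v1 -> 6
v4: WRITE b=66  (b history now [(2, 40), (4, 66)])
v5: WRITE c=24  (c history now [(3, 48), (5, 24)])
v6: WRITE c=30  (c history now [(3, 48), (5, 24), (6, 30)])
v7: WRITE a=27  (a history now [(1, 6), (7, 27)])
v8: WRITE b=52  (b history now [(2, 40), (4, 66), (8, 52)])
v9: WRITE b=44  (b history now [(2, 40), (4, 66), (8, 52), (9, 44)])
v10: WRITE c=41  (c history now [(3, 48), (5, 24), (6, 30), (10, 41)])
v11: WRITE a=57  (a history now [(1, 6), (7, 27), (11, 57)])
READ c @v2: history=[(3, 48), (5, 24), (6, 30), (10, 41)] -> no version <= 2 -> NONE
READ b @v4: history=[(2, 40), (4, 66), (8, 52), (9, 44)] -> pick v4 -> 66
v12: WRITE a=9  (a history now [(1, 6), (7, 27), (11, 57), (12, 9)])
v13: WRITE b=18  (b history now [(2, 40), (4, 66), (8, 52), (9, 44), (13, 18)])
v14: WRITE c=42  (c history now [(3, 48), (5, 24), (6, 30), (10, 41), (14, 42)])
v15: WRITE b=16  (b history now [(2, 40), (4, 66), (8, 52), (9, 44), (13, 18), (15, 16)])
v16: WRITE a=46  (a history now [(1, 6), (7, 27), (11, 57), (12, 9), (16, 46)])
v17: WRITE b=46  (b history now [(2, 40), (4, 66), (8, 52), (9, 44), (13, 18), (15, 16), (17, 46)])
v18: WRITE b=48  (b history now [(2, 40), (4, 66), (8, 52), (9, 44), (13, 18), (15, 16), (17, 46), (18, 48)])
Read results in order: ['6', 'NONE', '66']
NONE count = 1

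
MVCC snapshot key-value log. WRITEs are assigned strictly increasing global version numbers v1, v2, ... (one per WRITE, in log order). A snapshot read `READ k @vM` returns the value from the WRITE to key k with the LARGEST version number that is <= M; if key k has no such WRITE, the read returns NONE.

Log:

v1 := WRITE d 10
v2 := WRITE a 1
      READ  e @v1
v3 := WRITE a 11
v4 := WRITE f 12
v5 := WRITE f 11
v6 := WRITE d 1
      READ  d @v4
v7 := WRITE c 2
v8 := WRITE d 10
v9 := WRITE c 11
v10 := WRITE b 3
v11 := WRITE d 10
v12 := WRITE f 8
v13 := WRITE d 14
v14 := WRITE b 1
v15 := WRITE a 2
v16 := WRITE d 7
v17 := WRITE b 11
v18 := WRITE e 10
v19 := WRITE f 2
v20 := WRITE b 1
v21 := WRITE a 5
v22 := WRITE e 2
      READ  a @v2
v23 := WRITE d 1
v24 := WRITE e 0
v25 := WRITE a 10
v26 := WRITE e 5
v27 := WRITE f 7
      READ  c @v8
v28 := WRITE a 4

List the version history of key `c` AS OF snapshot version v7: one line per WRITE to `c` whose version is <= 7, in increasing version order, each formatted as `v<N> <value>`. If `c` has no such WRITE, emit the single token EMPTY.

Scan writes for key=c with version <= 7:
  v1 WRITE d 10 -> skip
  v2 WRITE a 1 -> skip
  v3 WRITE a 11 -> skip
  v4 WRITE f 12 -> skip
  v5 WRITE f 11 -> skip
  v6 WRITE d 1 -> skip
  v7 WRITE c 2 -> keep
  v8 WRITE d 10 -> skip
  v9 WRITE c 11 -> drop (> snap)
  v10 WRITE b 3 -> skip
  v11 WRITE d 10 -> skip
  v12 WRITE f 8 -> skip
  v13 WRITE d 14 -> skip
  v14 WRITE b 1 -> skip
  v15 WRITE a 2 -> skip
  v16 WRITE d 7 -> skip
  v17 WRITE b 11 -> skip
  v18 WRITE e 10 -> skip
  v19 WRITE f 2 -> skip
  v20 WRITE b 1 -> skip
  v21 WRITE a 5 -> skip
  v22 WRITE e 2 -> skip
  v23 WRITE d 1 -> skip
  v24 WRITE e 0 -> skip
  v25 WRITE a 10 -> skip
  v26 WRITE e 5 -> skip
  v27 WRITE f 7 -> skip
  v28 WRITE a 4 -> skip
Collected: [(7, 2)]

Answer: v7 2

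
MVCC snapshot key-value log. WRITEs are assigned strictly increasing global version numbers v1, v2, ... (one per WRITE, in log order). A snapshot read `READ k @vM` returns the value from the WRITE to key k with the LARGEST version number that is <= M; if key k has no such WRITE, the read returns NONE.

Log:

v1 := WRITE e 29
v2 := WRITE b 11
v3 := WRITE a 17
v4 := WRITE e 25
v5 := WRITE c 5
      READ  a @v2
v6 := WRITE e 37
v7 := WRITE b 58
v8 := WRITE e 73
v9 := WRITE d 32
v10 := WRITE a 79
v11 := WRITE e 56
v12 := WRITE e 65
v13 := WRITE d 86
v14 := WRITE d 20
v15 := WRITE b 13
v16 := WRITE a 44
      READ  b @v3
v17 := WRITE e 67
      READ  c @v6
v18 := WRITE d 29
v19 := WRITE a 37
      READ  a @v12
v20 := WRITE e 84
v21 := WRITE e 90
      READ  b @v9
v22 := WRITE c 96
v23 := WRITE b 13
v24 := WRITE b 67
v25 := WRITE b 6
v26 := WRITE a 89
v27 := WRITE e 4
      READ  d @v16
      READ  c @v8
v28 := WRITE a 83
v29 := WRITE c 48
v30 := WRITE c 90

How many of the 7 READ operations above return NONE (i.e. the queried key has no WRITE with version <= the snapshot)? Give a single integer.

v1: WRITE e=29  (e history now [(1, 29)])
v2: WRITE b=11  (b history now [(2, 11)])
v3: WRITE a=17  (a history now [(3, 17)])
v4: WRITE e=25  (e history now [(1, 29), (4, 25)])
v5: WRITE c=5  (c history now [(5, 5)])
READ a @v2: history=[(3, 17)] -> no version <= 2 -> NONE
v6: WRITE e=37  (e history now [(1, 29), (4, 25), (6, 37)])
v7: WRITE b=58  (b history now [(2, 11), (7, 58)])
v8: WRITE e=73  (e history now [(1, 29), (4, 25), (6, 37), (8, 73)])
v9: WRITE d=32  (d history now [(9, 32)])
v10: WRITE a=79  (a history now [(3, 17), (10, 79)])
v11: WRITE e=56  (e history now [(1, 29), (4, 25), (6, 37), (8, 73), (11, 56)])
v12: WRITE e=65  (e history now [(1, 29), (4, 25), (6, 37), (8, 73), (11, 56), (12, 65)])
v13: WRITE d=86  (d history now [(9, 32), (13, 86)])
v14: WRITE d=20  (d history now [(9, 32), (13, 86), (14, 20)])
v15: WRITE b=13  (b history now [(2, 11), (7, 58), (15, 13)])
v16: WRITE a=44  (a history now [(3, 17), (10, 79), (16, 44)])
READ b @v3: history=[(2, 11), (7, 58), (15, 13)] -> pick v2 -> 11
v17: WRITE e=67  (e history now [(1, 29), (4, 25), (6, 37), (8, 73), (11, 56), (12, 65), (17, 67)])
READ c @v6: history=[(5, 5)] -> pick v5 -> 5
v18: WRITE d=29  (d history now [(9, 32), (13, 86), (14, 20), (18, 29)])
v19: WRITE a=37  (a history now [(3, 17), (10, 79), (16, 44), (19, 37)])
READ a @v12: history=[(3, 17), (10, 79), (16, 44), (19, 37)] -> pick v10 -> 79
v20: WRITE e=84  (e history now [(1, 29), (4, 25), (6, 37), (8, 73), (11, 56), (12, 65), (17, 67), (20, 84)])
v21: WRITE e=90  (e history now [(1, 29), (4, 25), (6, 37), (8, 73), (11, 56), (12, 65), (17, 67), (20, 84), (21, 90)])
READ b @v9: history=[(2, 11), (7, 58), (15, 13)] -> pick v7 -> 58
v22: WRITE c=96  (c history now [(5, 5), (22, 96)])
v23: WRITE b=13  (b history now [(2, 11), (7, 58), (15, 13), (23, 13)])
v24: WRITE b=67  (b history now [(2, 11), (7, 58), (15, 13), (23, 13), (24, 67)])
v25: WRITE b=6  (b history now [(2, 11), (7, 58), (15, 13), (23, 13), (24, 67), (25, 6)])
v26: WRITE a=89  (a history now [(3, 17), (10, 79), (16, 44), (19, 37), (26, 89)])
v27: WRITE e=4  (e history now [(1, 29), (4, 25), (6, 37), (8, 73), (11, 56), (12, 65), (17, 67), (20, 84), (21, 90), (27, 4)])
READ d @v16: history=[(9, 32), (13, 86), (14, 20), (18, 29)] -> pick v14 -> 20
READ c @v8: history=[(5, 5), (22, 96)] -> pick v5 -> 5
v28: WRITE a=83  (a history now [(3, 17), (10, 79), (16, 44), (19, 37), (26, 89), (28, 83)])
v29: WRITE c=48  (c history now [(5, 5), (22, 96), (29, 48)])
v30: WRITE c=90  (c history now [(5, 5), (22, 96), (29, 48), (30, 90)])
Read results in order: ['NONE', '11', '5', '79', '58', '20', '5']
NONE count = 1

Answer: 1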